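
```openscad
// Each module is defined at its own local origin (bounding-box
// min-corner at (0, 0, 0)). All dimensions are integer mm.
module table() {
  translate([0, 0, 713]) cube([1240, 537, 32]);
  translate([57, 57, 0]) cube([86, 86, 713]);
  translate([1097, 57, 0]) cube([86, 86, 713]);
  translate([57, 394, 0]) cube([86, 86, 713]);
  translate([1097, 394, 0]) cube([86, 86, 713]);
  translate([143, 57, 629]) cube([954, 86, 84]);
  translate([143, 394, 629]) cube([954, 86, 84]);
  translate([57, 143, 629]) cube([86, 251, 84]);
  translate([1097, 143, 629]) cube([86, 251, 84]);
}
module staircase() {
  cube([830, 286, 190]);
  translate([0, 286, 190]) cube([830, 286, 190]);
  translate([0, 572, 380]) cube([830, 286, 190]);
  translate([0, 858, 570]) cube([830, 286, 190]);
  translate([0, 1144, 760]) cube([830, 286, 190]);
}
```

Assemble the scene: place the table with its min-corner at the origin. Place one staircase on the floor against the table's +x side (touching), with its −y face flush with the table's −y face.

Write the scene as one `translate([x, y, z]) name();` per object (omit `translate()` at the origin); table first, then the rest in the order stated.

table();
translate([1240, 0, 0]) staircase();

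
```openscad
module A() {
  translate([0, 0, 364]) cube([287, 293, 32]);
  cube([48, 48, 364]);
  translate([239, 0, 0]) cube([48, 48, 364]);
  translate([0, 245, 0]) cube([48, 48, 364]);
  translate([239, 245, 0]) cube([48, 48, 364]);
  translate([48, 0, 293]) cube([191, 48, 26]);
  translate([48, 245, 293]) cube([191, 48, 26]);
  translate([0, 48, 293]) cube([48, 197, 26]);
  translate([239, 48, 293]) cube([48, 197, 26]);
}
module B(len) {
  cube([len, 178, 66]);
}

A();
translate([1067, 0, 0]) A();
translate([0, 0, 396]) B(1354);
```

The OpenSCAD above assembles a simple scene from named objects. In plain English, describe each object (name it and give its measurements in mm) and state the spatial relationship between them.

A is a simple wooden stool: a rectangular seat 287 mm (x) by 293 mm (y), 32 mm thick, top face at z = 396 mm, on four square legs, each 48×48 mm in cross-section. The legs rest on z = 0, each flush with a corner of the seat. Four stretchers, 48 mm wide and 26 mm tall, connect adjacent legs with their undersides at z = 293 mm, each running between the inner faces of the legs it joins and aligned with the legs' outer faces on the other axis.

B is a rectangular beam 1354 mm long (x), 178 mm deep (y), 66 mm thick (z).

The beam spans the tops of two stools placed 780 mm apart, resting at z = 396 mm.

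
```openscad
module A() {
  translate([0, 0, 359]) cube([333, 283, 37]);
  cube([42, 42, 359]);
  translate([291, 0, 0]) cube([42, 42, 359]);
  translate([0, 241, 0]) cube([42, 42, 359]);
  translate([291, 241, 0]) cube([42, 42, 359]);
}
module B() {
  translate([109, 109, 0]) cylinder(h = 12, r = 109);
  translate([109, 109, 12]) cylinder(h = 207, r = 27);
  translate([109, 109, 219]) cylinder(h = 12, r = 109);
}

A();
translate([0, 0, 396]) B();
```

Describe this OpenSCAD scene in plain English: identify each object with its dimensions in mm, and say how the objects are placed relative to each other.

A is a simple wooden stool: a rectangular seat 333 mm (x) by 283 mm (y), 37 mm thick, top face at z = 396 mm, on four square legs, each 42×42 mm in cross-section. The legs rest on z = 0, each flush with a corner of the seat.

B is a spool: two coaxial disc flanges of radius 109 mm and thickness 12 mm, joined by a core cylinder of radius 27 mm and height 207 mm. The lower flange rests on z = 0 and the three cylinders share a vertical axis.

The spool is on top of the stool.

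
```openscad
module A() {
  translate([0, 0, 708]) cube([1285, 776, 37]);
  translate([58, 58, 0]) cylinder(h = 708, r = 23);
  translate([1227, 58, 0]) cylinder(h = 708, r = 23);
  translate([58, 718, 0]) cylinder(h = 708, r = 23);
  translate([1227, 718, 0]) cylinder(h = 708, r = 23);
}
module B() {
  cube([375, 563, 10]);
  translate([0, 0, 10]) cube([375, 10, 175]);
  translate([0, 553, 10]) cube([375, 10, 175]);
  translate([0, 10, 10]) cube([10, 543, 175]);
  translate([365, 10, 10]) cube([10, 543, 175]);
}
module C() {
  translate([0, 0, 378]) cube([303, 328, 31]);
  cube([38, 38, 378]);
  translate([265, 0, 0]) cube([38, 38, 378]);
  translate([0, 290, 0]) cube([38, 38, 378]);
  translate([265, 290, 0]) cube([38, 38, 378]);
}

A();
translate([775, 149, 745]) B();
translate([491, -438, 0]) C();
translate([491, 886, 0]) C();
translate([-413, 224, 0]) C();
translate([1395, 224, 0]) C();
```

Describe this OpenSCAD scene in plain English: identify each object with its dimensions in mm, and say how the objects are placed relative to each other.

A is a table with a 1285×776 mm rectangular top, 37 mm thick, top surface at z = 745 mm, supported by four round legs of 46 mm diameter, each leg's bounding box inset 35 mm from the nearest pair of top edges, running from the floor.

B is an open-topped rectangular box: outside dimensions 375×563×185 mm, with a uniform wall and base thickness of 10 mm. The base is a full 375×563 slab on the floor; four walls sit on top of the base. The front and back walls (the −y and +y sides) span the full width; the two side walls fit between them.

C is a four-legged stool. The seat is a 303×328×31 mm slab whose top surface is at z = 409 mm; four square legs, each 38×38 mm in cross-section, run from the floor (z = 0) to the underside of the seat, each flush with a corner of the seat.

The open box is on top of the table. Four stools sit around the table at the −y, +y, −x, +x sides.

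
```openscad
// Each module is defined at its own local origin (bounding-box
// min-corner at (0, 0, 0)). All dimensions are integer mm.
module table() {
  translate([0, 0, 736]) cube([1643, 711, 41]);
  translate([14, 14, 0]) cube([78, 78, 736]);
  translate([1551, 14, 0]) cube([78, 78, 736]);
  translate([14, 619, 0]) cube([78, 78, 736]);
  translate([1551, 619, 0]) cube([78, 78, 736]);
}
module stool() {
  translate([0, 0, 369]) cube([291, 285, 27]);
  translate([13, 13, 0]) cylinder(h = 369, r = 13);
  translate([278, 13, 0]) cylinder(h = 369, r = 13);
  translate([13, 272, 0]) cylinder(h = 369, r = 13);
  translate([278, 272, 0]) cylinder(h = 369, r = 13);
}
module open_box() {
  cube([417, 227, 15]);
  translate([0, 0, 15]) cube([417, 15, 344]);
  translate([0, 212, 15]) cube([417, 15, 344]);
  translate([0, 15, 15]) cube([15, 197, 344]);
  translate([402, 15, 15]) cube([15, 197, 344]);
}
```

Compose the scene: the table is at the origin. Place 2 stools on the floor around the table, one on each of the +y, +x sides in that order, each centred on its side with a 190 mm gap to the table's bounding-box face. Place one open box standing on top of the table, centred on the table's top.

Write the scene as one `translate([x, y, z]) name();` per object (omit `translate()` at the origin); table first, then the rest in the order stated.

table();
translate([676, 901, 0]) stool();
translate([1833, 213, 0]) stool();
translate([613, 242, 777]) open_box();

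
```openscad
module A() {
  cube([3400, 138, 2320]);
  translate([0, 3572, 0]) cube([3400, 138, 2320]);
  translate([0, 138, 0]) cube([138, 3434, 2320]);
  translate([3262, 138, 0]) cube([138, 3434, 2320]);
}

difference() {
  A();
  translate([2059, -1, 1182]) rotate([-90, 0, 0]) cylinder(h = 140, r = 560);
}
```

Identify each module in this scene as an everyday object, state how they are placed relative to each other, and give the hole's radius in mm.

A is a house frame. The house frame has a circular hole through its front wall. The hole's radius is 560 mm.

The subtracted cylinder has r = 560 mm.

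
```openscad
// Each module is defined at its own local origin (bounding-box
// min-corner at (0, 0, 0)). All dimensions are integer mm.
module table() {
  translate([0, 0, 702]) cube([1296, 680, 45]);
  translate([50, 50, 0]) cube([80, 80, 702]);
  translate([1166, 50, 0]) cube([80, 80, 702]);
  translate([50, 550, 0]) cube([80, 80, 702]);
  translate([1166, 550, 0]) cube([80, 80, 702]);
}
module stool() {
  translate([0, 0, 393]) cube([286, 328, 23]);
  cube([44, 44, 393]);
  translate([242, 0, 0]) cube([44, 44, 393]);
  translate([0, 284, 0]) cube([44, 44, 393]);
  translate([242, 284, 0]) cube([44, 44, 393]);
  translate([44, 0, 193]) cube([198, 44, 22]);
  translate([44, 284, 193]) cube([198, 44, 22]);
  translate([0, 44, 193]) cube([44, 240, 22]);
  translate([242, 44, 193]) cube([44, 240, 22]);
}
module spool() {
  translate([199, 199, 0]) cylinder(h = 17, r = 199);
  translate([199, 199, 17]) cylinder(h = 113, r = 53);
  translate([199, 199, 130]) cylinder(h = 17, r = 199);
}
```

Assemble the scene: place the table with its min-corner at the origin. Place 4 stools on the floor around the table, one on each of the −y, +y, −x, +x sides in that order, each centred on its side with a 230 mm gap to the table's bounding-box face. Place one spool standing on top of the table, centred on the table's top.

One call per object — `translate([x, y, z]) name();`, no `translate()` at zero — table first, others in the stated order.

table();
translate([505, -558, 0]) stool();
translate([505, 910, 0]) stool();
translate([-516, 176, 0]) stool();
translate([1526, 176, 0]) stool();
translate([449, 141, 747]) spool();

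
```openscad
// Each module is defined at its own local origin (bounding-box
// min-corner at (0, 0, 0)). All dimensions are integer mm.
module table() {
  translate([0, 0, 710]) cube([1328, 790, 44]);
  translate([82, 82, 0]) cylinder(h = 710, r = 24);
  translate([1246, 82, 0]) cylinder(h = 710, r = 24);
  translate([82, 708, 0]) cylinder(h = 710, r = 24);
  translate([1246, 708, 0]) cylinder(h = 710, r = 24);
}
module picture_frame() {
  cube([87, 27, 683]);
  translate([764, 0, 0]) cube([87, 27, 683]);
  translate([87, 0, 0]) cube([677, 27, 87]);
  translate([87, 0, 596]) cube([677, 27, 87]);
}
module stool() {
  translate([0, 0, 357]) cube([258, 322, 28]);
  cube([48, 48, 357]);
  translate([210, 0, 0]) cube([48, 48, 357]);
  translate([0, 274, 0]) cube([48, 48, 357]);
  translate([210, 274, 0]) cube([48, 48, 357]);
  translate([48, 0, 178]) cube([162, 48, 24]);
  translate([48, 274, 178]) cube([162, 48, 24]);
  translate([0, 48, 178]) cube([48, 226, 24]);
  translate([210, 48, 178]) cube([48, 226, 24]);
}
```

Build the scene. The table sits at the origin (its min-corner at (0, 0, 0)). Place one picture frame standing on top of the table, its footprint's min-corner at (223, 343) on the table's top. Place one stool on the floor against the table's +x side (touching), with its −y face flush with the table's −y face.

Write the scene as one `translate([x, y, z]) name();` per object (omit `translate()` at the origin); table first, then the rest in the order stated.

table();
translate([223, 343, 754]) picture_frame();
translate([1328, 0, 0]) stool();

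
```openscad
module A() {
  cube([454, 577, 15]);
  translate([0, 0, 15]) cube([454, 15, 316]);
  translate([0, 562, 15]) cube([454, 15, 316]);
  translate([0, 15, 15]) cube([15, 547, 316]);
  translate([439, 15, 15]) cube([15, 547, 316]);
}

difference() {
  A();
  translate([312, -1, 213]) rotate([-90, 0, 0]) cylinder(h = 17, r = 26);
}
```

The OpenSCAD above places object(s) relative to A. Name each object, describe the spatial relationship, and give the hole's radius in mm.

A is an open box. The open box has a circular hole through its front wall. The hole's radius is 26 mm.

The subtracted cylinder has r = 26 mm.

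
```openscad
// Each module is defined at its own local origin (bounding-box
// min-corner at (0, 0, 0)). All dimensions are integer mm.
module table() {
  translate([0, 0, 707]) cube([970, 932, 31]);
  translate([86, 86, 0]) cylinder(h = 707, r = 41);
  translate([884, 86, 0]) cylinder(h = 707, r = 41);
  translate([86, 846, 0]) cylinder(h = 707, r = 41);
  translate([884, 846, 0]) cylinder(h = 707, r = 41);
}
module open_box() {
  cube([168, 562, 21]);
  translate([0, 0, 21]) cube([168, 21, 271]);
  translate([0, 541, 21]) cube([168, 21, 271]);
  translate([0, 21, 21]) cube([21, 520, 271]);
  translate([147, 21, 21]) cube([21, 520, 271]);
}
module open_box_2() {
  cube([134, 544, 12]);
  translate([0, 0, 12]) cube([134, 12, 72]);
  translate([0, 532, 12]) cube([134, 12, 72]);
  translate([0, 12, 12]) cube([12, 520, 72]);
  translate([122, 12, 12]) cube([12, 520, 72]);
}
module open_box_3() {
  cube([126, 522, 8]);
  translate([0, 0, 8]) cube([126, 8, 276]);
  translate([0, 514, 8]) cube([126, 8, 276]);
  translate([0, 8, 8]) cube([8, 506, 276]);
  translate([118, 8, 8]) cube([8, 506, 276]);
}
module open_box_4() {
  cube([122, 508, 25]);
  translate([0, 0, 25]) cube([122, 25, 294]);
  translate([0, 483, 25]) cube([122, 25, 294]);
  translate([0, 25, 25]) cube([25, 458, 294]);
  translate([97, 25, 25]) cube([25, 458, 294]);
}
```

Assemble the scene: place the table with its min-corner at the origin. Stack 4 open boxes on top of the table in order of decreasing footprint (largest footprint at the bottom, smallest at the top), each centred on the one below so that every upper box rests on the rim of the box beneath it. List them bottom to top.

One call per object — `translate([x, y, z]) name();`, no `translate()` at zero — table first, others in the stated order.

table();
translate([401, 185, 738]) open_box();
translate([418, 194, 1030]) open_box_2();
translate([422, 205, 1114]) open_box_3();
translate([424, 212, 1398]) open_box_4();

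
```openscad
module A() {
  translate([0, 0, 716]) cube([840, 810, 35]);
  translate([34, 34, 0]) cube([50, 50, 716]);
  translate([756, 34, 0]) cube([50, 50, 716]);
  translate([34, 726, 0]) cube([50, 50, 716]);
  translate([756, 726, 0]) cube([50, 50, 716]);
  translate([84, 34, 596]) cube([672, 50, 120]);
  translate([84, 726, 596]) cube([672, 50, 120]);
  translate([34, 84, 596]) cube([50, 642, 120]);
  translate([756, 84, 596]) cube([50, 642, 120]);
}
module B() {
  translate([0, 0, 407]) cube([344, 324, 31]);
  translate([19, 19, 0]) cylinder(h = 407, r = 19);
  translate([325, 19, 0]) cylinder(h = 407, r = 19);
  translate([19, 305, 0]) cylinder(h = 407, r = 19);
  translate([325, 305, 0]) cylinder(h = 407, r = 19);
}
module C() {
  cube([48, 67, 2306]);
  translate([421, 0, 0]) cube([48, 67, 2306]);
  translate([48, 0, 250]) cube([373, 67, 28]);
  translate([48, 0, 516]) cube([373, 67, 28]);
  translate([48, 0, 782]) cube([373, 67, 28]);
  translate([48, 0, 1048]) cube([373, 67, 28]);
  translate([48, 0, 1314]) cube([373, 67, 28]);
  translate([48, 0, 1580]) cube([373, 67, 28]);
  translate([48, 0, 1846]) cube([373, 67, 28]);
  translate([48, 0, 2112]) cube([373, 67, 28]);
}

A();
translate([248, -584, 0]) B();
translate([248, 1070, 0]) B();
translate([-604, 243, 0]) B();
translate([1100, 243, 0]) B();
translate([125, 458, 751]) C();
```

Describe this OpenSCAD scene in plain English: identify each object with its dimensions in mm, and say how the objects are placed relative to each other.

A is a table with a 840×810 mm rectangular top, 35 mm thick, top surface at z = 751 mm, supported by four 50×50 mm square legs, each inset 34 mm from the nearest pair of top edges, running from the floor. Four apron rails, 50 mm thick and 120 mm tall, run between adjacent legs with their top edges flush with the underside of the top and their outer faces flush with the legs' outer faces.

B is a four-legged stool. The seat is a 344×324×31 mm slab whose top surface is at z = 438 mm; four round legs, each 38 mm in diameter, run from the floor (z = 0) to the underside of the seat, each leg's axis is inset half a diameter from the nearest pair of seat edges (so the leg's bounding box is flush with the corner).

C is a straight ladder. Two 48×67 mm vertical rails, 2306 mm tall, stand 469 mm apart (outside-to-outside) with their front faces coplanar on the −y side. 8 rungs, each 67 mm deep and 28 mm tall, span between the inner faces of the rails, front faces flush with the rails. The lowest rung's underside is at z = 250 mm and rungs are spaced 266 mm apart (underside to underside).

Four stools sit around the table at the −y, +y, −x, +x sides. The ladder is on top of the table.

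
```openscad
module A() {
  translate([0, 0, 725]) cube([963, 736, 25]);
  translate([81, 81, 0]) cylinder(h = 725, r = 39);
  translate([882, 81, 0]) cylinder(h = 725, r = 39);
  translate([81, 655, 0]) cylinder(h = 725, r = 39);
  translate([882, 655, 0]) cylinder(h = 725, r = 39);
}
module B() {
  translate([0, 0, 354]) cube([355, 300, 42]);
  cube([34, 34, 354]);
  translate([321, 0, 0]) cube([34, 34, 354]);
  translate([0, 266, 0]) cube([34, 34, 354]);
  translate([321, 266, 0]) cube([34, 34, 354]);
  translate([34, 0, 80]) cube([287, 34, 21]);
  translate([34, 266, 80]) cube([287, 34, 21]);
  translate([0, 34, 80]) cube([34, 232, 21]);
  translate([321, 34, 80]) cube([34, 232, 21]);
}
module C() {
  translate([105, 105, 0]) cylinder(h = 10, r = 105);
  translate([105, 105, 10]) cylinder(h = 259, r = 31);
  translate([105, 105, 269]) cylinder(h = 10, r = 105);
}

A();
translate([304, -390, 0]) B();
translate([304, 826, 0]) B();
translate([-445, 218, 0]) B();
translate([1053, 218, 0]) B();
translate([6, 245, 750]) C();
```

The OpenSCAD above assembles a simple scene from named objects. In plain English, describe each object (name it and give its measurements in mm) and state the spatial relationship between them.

A is a table: top 963 mm (x) × 736 mm (y), 25 mm thick, upper face at z = 750 mm, on four round legs of 78 mm diameter, each leg's bounding box inset 42 mm from the nearest pair of top edges, running from z = 0 to the bottom of the top.

B is a four-legged stool. The seat is 355×300 mm, 42 mm thick, top at z = 396 mm. It stands on four square legs, each 34×34 mm in cross-section, from z = 0 to the seat underside, each flush with a corner of the seat. Four stretchers, 34 mm wide and 21 mm tall, connect adjacent legs with their undersides at z = 80 mm, each running between the inner faces of the legs it joins and aligned with the legs' outer faces on the other axis.

C is a spool: two coaxial disc flanges of radius 105 mm and thickness 10 mm, joined by a core cylinder of radius 31 mm and height 259 mm. The lower flange rests on z = 0 and the three cylinders share a vertical axis.

Four stools sit around the table at the −y, +y, −x, +x sides. The spool is on top of the table.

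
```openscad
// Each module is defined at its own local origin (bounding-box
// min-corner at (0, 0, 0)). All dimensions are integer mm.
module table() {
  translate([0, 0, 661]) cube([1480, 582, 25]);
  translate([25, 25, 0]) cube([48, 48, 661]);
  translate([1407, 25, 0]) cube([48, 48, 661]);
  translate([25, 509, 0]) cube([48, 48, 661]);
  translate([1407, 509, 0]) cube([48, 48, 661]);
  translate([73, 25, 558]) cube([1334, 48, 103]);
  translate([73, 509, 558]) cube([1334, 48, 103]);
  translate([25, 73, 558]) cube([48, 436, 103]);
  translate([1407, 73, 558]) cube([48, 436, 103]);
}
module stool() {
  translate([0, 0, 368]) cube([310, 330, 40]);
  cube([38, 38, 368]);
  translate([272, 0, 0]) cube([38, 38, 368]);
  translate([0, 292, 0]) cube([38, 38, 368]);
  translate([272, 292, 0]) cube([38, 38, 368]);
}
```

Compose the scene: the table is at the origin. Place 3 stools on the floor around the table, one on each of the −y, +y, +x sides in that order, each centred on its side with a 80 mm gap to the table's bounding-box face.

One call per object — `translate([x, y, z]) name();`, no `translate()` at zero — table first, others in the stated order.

table();
translate([585, -410, 0]) stool();
translate([585, 662, 0]) stool();
translate([1560, 126, 0]) stool();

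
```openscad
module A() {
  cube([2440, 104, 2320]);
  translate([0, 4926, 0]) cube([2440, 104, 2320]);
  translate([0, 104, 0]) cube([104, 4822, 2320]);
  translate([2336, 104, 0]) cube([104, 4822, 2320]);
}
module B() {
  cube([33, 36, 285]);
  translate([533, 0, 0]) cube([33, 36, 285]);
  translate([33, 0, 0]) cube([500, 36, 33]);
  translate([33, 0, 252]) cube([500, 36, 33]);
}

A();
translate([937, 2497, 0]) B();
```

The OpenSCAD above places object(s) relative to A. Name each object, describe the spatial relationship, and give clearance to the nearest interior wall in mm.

Clearances: x = 833, y = 2393; minimum 833 mm.

A is a house frame. B is a picture frame. The picture frame sits inside the house frame, centred. The clearance to the nearest interior wall is 833 mm.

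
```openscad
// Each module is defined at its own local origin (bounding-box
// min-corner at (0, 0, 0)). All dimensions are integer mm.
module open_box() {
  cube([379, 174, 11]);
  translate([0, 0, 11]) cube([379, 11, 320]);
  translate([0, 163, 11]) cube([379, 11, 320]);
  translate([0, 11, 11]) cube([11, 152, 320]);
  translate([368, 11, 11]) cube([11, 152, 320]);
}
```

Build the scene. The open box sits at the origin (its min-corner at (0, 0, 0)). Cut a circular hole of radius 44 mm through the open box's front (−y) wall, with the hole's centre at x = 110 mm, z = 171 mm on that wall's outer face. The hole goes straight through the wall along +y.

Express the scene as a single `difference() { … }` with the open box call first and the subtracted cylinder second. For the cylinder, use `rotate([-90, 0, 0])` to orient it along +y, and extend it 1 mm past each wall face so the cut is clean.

difference() {
  open_box();
  translate([110, -1, 171]) rotate([-90, 0, 0]) cylinder(h = 13, r = 44);
}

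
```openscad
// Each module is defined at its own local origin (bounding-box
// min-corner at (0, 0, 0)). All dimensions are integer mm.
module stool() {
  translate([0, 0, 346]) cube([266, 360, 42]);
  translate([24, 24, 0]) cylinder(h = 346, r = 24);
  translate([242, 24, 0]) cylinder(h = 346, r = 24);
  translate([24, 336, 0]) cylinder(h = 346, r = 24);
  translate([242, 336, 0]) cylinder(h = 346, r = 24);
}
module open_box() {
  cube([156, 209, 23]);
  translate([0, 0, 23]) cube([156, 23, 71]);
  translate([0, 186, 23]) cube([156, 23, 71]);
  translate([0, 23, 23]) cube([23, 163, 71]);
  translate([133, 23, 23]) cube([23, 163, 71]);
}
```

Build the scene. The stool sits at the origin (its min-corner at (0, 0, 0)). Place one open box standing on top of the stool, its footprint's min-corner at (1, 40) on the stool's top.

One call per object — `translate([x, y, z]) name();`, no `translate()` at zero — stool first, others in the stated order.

stool();
translate([1, 40, 388]) open_box();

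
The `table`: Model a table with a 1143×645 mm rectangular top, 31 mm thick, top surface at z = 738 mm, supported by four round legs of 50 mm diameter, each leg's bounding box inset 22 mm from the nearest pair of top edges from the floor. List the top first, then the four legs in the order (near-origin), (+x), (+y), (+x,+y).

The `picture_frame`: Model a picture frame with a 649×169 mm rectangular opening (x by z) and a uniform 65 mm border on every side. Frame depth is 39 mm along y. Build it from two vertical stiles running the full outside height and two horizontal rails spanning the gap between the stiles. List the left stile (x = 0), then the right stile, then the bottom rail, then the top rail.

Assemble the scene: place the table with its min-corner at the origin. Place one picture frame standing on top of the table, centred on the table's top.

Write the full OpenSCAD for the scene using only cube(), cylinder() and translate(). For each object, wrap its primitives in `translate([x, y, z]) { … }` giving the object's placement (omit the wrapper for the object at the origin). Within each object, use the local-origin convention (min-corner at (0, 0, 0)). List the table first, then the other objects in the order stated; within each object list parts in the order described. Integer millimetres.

translate([0, 0, 707]) cube([1143, 645, 31]);
translate([47, 47, 0]) cylinder(h = 707, r = 25);
translate([1096, 47, 0]) cylinder(h = 707, r = 25);
translate([47, 598, 0]) cylinder(h = 707, r = 25);
translate([1096, 598, 0]) cylinder(h = 707, r = 25);
translate([182, 303, 738]) {
  cube([65, 39, 299]);
  translate([714, 0, 0]) cube([65, 39, 299]);
  translate([65, 0, 0]) cube([649, 39, 65]);
  translate([65, 0, 234]) cube([649, 39, 65]);
}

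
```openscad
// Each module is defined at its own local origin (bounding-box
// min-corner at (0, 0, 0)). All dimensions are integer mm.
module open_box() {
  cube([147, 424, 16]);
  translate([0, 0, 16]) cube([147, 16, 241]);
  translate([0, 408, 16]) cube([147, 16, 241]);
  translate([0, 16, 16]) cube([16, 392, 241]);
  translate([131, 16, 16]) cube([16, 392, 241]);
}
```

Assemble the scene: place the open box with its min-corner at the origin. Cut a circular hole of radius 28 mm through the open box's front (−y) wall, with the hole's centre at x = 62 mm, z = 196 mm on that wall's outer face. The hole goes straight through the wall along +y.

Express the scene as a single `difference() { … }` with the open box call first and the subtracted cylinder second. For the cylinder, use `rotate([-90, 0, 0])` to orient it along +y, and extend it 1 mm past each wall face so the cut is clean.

difference() {
  open_box();
  translate([62, -1, 196]) rotate([-90, 0, 0]) cylinder(h = 18, r = 28);
}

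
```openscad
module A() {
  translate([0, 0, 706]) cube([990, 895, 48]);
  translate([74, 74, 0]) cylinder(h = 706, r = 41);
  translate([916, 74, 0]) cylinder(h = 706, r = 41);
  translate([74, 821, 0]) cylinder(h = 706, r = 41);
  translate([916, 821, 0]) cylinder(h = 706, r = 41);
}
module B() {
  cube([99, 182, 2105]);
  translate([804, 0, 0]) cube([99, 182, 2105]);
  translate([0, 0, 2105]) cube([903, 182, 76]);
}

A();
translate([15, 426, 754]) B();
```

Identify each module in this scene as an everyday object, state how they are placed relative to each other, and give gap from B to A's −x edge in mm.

The door frame's min-x is at 15; the table's min-x is 0; gap = 15 mm.

A is a table. B is a door frame. The door frame is on top of the table. The gap from the door frame to the table's −x edge is 15 mm.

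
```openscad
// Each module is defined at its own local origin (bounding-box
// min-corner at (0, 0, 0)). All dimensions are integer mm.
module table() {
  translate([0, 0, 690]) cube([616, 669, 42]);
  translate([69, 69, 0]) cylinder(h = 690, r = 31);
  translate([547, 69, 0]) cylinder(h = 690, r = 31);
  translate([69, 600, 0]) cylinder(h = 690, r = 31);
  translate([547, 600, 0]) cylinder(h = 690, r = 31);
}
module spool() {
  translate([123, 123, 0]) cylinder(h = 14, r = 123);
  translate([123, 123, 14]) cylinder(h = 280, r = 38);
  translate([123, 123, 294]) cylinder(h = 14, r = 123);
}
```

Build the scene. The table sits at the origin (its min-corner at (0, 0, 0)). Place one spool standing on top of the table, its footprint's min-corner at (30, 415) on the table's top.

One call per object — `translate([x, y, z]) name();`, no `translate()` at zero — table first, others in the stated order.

table();
translate([30, 415, 732]) spool();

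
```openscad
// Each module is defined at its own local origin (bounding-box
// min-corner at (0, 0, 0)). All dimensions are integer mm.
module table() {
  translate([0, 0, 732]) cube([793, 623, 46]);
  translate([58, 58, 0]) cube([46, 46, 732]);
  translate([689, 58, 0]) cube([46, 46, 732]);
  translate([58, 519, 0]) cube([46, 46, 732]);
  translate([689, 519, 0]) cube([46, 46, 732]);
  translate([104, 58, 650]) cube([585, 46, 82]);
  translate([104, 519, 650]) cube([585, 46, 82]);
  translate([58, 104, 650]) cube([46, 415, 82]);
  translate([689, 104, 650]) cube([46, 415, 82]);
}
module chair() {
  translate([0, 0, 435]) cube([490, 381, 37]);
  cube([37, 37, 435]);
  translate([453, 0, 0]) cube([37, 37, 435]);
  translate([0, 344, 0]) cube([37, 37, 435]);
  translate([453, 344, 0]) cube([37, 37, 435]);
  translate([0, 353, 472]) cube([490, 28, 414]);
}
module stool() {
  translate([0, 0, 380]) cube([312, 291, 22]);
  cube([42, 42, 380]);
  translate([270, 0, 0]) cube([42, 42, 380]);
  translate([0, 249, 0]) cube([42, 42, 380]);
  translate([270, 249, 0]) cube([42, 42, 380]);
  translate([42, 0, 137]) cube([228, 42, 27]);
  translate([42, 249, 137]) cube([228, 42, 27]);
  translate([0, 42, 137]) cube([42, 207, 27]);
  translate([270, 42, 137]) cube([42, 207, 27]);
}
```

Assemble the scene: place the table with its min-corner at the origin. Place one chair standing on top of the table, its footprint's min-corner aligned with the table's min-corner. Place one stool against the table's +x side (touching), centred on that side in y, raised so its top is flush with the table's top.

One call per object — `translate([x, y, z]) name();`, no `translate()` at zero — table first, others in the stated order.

table();
translate([0, 0, 778]) chair();
translate([793, 166, 376]) stool();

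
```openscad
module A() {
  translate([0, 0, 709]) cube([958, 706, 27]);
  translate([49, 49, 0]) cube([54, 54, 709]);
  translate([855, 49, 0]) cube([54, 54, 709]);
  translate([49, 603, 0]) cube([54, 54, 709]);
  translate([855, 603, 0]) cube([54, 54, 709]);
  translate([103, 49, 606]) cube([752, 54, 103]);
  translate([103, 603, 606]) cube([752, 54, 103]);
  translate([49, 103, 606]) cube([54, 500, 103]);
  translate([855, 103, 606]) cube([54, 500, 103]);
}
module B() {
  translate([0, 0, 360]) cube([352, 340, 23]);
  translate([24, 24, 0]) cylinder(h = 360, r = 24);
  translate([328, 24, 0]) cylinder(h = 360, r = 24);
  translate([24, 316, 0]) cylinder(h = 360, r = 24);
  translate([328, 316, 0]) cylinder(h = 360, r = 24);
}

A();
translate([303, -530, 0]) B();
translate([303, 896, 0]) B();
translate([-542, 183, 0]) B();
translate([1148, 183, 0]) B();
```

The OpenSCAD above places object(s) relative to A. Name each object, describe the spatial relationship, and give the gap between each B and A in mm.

A is a table. B is a stool. Four stools sit around the table at the −y, +y, −x, +x sides. The gap between each stool and the table is 190 mm.

Each stool's nearest face is 190 mm from the table's bounding box.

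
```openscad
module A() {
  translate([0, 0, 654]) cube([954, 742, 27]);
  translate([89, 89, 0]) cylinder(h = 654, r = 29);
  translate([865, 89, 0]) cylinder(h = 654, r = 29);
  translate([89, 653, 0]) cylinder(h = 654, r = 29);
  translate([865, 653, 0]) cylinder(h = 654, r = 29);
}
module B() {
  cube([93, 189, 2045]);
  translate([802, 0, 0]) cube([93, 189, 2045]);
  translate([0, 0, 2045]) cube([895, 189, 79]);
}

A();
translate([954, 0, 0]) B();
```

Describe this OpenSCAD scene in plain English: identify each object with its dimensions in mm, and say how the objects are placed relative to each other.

A is a table: top 954 mm (x) × 742 mm (y), 27 mm thick, upper face at z = 681 mm, on four round legs of 58 mm diameter, each leg's bounding box inset 60 mm from the nearest pair of top edges, running from z = 0 to the bottom of the top.

B is a door frame. The clear opening is 709 mm wide and 2045 mm high. Two 93 mm wide jambs, 189 mm deep, stand either side of the opening from the floor to the top of the opening. A 79 mm thick head sits across the top of both jambs, spanning the full outside width of the frame.

The door frame is against the table's +x side, with their −y faces flush.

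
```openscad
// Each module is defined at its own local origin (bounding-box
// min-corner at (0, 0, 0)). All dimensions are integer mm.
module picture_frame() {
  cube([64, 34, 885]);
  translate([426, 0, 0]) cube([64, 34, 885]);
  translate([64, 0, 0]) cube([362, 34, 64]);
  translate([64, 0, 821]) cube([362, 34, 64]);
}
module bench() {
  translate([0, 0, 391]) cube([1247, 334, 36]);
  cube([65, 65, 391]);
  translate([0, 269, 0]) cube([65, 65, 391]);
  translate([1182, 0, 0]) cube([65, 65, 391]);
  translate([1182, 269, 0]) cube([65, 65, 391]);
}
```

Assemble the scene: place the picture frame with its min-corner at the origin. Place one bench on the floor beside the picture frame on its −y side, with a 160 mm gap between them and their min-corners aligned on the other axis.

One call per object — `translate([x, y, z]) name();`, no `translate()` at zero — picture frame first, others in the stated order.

picture_frame();
translate([0, -494, 0]) bench();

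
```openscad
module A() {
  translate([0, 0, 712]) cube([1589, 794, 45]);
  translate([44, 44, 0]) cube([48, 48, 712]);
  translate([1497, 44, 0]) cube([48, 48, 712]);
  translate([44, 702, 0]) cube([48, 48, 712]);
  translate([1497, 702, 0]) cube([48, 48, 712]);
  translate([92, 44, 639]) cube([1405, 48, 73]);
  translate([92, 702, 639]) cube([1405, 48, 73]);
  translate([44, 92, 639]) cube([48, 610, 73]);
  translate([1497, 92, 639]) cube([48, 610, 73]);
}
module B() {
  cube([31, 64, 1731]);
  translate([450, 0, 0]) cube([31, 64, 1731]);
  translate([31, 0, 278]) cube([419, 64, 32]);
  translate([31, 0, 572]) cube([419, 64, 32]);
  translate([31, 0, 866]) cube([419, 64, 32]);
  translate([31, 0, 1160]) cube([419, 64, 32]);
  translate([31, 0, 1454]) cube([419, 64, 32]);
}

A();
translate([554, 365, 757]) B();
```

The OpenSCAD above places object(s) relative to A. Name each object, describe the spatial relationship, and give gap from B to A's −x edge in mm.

The ladder's min-x is at 554; the table's min-x is 0; gap = 554 mm.

A is a table. B is a ladder. The ladder is on top of the table, centred. The gap from the ladder to the table's −x edge is 554 mm.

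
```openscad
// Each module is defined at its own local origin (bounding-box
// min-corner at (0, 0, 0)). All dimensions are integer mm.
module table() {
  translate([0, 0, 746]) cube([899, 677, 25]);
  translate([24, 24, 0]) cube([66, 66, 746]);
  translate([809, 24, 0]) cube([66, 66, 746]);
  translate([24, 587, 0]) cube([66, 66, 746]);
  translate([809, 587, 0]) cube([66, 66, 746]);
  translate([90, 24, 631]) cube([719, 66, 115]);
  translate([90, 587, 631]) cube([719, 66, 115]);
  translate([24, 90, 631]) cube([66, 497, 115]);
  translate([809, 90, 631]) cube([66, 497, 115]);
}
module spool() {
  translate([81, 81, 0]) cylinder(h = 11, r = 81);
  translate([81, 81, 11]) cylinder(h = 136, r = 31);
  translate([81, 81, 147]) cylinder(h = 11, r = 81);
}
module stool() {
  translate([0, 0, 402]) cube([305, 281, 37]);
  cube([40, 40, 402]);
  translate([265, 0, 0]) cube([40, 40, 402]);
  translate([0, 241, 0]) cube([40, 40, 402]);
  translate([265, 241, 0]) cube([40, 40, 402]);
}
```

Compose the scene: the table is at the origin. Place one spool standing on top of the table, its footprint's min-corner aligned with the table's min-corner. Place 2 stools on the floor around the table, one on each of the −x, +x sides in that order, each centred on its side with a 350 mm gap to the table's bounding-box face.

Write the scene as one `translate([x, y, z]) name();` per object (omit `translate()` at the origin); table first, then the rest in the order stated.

table();
translate([0, 0, 771]) spool();
translate([-655, 198, 0]) stool();
translate([1249, 198, 0]) stool();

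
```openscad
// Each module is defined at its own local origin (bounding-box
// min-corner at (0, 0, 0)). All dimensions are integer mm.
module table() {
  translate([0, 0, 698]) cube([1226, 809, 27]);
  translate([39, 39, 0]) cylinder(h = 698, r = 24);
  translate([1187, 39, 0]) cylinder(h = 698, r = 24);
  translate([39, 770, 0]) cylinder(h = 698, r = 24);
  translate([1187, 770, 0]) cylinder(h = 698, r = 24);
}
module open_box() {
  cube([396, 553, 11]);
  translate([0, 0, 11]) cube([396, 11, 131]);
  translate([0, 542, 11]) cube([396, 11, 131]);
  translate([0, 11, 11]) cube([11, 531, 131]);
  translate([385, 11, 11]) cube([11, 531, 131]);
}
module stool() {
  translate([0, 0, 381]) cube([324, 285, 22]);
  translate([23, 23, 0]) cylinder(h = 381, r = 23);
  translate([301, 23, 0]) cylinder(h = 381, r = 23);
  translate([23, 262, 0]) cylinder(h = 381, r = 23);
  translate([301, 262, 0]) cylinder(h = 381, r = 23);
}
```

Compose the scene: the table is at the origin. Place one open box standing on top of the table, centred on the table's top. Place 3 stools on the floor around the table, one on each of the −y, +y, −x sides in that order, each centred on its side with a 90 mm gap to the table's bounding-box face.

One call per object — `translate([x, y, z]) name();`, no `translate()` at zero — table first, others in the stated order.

table();
translate([415, 128, 725]) open_box();
translate([451, -375, 0]) stool();
translate([451, 899, 0]) stool();
translate([-414, 262, 0]) stool();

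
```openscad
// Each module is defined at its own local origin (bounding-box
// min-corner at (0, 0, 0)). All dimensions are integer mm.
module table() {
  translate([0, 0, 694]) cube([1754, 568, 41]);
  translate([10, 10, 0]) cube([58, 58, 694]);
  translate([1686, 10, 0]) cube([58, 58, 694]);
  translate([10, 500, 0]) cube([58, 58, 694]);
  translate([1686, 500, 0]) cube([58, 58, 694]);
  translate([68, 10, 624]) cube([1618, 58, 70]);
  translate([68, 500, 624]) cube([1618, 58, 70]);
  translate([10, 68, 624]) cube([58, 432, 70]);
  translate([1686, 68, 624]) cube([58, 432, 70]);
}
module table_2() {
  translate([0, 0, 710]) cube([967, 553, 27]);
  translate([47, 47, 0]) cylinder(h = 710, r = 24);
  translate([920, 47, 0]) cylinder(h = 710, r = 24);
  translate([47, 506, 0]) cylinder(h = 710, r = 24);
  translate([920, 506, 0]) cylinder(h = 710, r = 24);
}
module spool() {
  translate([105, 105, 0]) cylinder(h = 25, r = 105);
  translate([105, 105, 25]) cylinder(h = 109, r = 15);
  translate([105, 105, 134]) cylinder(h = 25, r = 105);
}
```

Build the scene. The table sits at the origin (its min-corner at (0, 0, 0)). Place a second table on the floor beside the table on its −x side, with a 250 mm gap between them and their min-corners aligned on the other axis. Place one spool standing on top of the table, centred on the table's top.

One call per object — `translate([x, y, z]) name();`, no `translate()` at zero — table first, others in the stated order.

table();
translate([-1217, 0, 0]) table_2();
translate([772, 179, 735]) spool();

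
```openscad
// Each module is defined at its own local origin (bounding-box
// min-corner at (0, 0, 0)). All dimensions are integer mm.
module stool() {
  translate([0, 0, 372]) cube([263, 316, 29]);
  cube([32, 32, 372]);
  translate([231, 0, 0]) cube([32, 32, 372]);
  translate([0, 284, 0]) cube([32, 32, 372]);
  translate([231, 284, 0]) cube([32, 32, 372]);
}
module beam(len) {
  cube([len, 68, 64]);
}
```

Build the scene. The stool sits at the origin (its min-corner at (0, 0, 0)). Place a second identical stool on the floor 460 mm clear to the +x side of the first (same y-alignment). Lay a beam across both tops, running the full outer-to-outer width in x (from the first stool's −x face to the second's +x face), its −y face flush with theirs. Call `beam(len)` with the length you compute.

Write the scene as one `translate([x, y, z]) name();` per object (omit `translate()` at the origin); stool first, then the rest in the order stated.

stool();
translate([723, 0, 0]) stool();
translate([0, 0, 401]) beam(986);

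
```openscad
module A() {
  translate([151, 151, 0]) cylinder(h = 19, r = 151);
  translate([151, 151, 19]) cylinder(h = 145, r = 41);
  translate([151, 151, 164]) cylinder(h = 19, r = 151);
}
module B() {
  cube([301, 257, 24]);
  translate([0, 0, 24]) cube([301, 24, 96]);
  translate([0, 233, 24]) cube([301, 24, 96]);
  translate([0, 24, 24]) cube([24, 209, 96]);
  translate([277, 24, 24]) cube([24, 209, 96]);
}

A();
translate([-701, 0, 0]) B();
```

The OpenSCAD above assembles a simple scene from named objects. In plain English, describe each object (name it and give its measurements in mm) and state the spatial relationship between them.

A is a spool: two coaxial disc flanges of radius 151 mm and thickness 19 mm, joined by a core cylinder of radius 41 mm and height 145 mm. The lower flange rests on z = 0 and the three cylinders share a vertical axis.

B is an open-topped rectangular box: outside dimensions 301×257×120 mm, with a uniform wall and base thickness of 24 mm. The base is a full 301×257 slab on the floor; four walls sit on top of the base. The front and back walls (the −y and +y sides) span the full width; the two side walls fit between them.

The open box is on the floor beside the spool on its −x side.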